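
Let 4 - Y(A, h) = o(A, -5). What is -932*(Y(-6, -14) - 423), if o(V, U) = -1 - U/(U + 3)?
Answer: 387246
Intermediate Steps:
o(V, U) = -1 - U/(3 + U)
Y(A, h) = 15/2 (Y(A, h) = 4 - (-3 - 2*(-5))/(3 - 5) = 4 - (-3 + 10)/(-2) = 4 - (-1)*7/2 = 4 - 1*(-7/2) = 4 + 7/2 = 15/2)
-932*(Y(-6, -14) - 423) = -932*(15/2 - 423) = -932*(-831/2) = 387246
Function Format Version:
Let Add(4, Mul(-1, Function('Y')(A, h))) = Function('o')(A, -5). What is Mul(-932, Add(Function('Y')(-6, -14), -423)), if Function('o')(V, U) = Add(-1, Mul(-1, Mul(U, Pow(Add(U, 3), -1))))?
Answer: 387246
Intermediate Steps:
Function('o')(V, U) = Add(-1, Mul(-1, U, Pow(Add(3, U), -1))) (Function('o')(V, U) = Add(-1, Mul(-1, Mul(U, Pow(Add(3, U), -1)))) = Add(-1, Mul(-1, U, Pow(Add(3, U), -1))))
Function('Y')(A, h) = Rational(15, 2) (Function('Y')(A, h) = Add(4, Mul(-1, Mul(Pow(Add(3, -5), -1), Add(-3, Mul(-2, -5))))) = Add(4, Mul(-1, Mul(Pow(-2, -1), Add(-3, 10)))) = Add(4, Mul(-1, Mul(Rational(-1, 2), 7))) = Add(4, Mul(-1, Rational(-7, 2))) = Add(4, Rational(7, 2)) = Rational(15, 2))
Mul(-932, Add(Function('Y')(-6, -14), -423)) = Mul(-932, Add(Rational(15, 2), -423)) = Mul(-932, Rational(-831, 2)) = 387246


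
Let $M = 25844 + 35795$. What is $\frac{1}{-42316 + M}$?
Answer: $\frac{1}{19323} \approx 5.1752 \cdot 10^{-5}$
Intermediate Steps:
$M = 61639$
$\frac{1}{-42316 + M} = \frac{1}{-42316 + 61639} = \frac{1}{19323}$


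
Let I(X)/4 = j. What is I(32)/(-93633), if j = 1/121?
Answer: -4/11329593 ≈ -3.5306e-7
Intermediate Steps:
j = 1/121 ≈ 0.0082645
I(X) = 4/121 (I(X) = 4*(1/121) = 4/121)
I(32)/(-93633) = (4/121)/(-93633) = (4/121)*(-1/93633) = -4/11329593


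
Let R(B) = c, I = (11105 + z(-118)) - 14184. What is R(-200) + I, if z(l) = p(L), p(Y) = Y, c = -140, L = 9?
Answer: -3210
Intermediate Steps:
z(l) = 9
I = -3070 (I = (11105 + 9) - 14184 = 11114 - 14184 = -3070)
R(B) = -140
R(-200) + I = -140 - 3070 = -3210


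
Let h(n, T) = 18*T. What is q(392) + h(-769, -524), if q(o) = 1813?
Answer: -7619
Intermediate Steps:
q(392) + h(-769, -524) = 1813 + 18*(-524) = 1813 - 9432 = -7619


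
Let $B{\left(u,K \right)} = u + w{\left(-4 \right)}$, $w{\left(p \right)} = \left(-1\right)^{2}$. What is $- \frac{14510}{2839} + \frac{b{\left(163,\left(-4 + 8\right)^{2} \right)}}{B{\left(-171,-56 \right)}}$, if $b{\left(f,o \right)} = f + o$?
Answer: $- \frac{174993}{28390} \approx -6.1639$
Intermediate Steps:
$w{\left(p \right)} = 1$
$B{\left(u,K \right)} = 1 + u$ ($B{\left(u,K \right)} = u + 1 = 1 + u$)
$- \frac{14510}{2839} + \frac{b{\left(163,\left(-4 + 8\right)^{2} \right)}}{B{\left(-171,-56 \right)}} = - \frac{14510}{2839} + \frac{163 + \left(-4 + 8\right)^{2}}{1 - 171} = \left(-14510\right) \frac{1}{2839} + \frac{163 + 4^{2}}{-170} = - \frac{14510}{2839} + \left(163 + 16\right) \left(- \frac{1}{170}\right) = - \frac{14510}{2839} + 179 \left(- \frac{1}{170}\right) = - \frac{14510}{2839} - \frac{179}{170} = - \frac{174993}{28390}$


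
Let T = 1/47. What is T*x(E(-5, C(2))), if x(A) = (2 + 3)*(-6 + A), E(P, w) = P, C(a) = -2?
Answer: -55/47 ≈ -1.1702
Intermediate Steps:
x(A) = -30 + 5*A (x(A) = 5*(-6 + A) = -30 + 5*A)
T = 1/47 ≈ 0.021277
T*x(E(-5, C(2))) = (-30 + 5*(-5))/47 = (-30 - 25)/47 = (1/47)*(-55) = -55/47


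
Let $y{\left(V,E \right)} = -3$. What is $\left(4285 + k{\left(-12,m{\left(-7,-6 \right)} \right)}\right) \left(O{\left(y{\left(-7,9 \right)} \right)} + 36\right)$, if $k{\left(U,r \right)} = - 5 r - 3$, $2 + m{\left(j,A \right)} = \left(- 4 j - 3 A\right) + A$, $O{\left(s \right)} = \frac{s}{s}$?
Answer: $151404$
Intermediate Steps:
$O{\left(s \right)} = 1$
$m{\left(j,A \right)} = -2 - 4 j - 2 A$ ($m{\left(j,A \right)} = -2 - \left(2 A + 4 j\right) = -2 - 4 j - 2 A$)
$k{\left(U,r \right)} = -3 - 5 r$
$\left(4285 + k{\left(-12,m{\left(-7,-6 \right)} \right)}\right) \left(O{\left(y{\left(-7,9 \right)} \right)} + 36\right) = \left(4285 - \left(3 + 5 \left(-2 - -28 - -12\right)\right)\right) \left(1 + 36\right) = \left(4285 - \left(3 + 5 \left(-2 + 28 + 12\right)\right)\right) 37 = \left(4285 - 193\right) 37 = 4092 \cdot 37 = 151404$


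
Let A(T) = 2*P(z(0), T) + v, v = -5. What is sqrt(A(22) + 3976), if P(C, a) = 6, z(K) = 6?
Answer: sqrt(3983) ≈ 63.111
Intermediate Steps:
A(T) = 7 (A(T) = 2*6 - 5 = 12 - 5 = 7)
sqrt(A(22) + 3976) = sqrt(7 + 3976) = sqrt(3983)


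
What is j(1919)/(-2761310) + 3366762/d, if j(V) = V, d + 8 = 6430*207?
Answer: 4647059692691/1837654566310 ≈ 2.5288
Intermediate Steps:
d = 1331002 (d = -8 + 6430*207 = -8 + 1331010 = 1331002)
j(1919)/(-2761310) + 3366762/d = 1919/(-2761310) + 3366762/1331002 = 1919*(-1/2761310) + 3366762*(1/1331002) = -1919/2761310 + 1683381/665501 = 4647059692691/1837654566310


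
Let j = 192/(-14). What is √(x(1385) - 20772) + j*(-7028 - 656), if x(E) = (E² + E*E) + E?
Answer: 737664/7 + √3817063 ≈ 1.0733e+5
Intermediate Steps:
x(E) = E + 2*E² (x(E) = (E² + E²) + E = 2*E² + E = E + 2*E²)
j = -96/7 (j = 192*(-1/14) = -96/7 ≈ -13.714)
√(x(1385) - 20772) + j*(-7028 - 656) = √(1385*(1 + 2*1385) - 20772) - 96*(-7028 - 656)/7 = √(1385*(1 + 2770) - 20772) - 96/7*(-7684) = √(1385*2771 - 20772) + 737664/7 = √(3837835 - 20772) + 737664/7 = √3817063 + 737664/7 = 737664/7 + √3817063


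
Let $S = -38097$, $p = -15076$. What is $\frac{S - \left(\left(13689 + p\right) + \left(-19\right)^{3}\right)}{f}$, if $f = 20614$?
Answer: $- \frac{29851}{20614} \approx -1.4481$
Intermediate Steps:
$\frac{S - \left(\left(13689 + p\right) + \left(-19\right)^{3}\right)}{f} = \frac{-38097 - \left(\left(13689 - 15076\right) + \left(-19\right)^{3}\right)}{20614} = \left(-38097 - \left(-1387 - 6859\right)\right) \frac{1}{20614} = \left(-38097 - -8246\right) \frac{1}{20614} = \left(-38097 + 8246\right) \frac{1}{20614} = \left(-29851\right) \frac{1}{20614} = - \frac{29851}{20614}$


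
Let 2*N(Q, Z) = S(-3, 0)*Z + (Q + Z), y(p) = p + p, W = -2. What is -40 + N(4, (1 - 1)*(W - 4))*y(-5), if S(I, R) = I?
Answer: -60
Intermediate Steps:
y(p) = 2*p
N(Q, Z) = Q/2 - Z (N(Q, Z) = (-3*Z + (Q + Z))/2 = (Q - 2*Z)/2 = Q/2 - Z)
-40 + N(4, (1 - 1)*(W - 4))*y(-5) = -40 + ((½)*4 - (1 - 1)*(-2 - 4))*(2*(-5)) = -40 + (2 - 0*(-6))*(-10) = -40 + (2 - 1*0)*(-10) = -40 + (2 + 0)*(-10) = -40 + 2*(-10) = -40 - 20 = -60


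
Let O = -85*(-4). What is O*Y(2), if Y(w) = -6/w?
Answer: -1020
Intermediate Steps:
O = 340
O*Y(2) = 340*(-6/2) = 340*(-6*½) = 340*(-3) = -1020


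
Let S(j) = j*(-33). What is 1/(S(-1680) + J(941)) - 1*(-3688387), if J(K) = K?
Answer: 207954947448/56381 ≈ 3.6884e+6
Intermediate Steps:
S(j) = -33*j
1/(S(-1680) + J(941)) - 1*(-3688387) = 1/(-33*(-1680) + 941) - 1*(-3688387) = 1/(55440 + 941) + 3688387 = 1/56381 + 3688387 = 207954947448/56381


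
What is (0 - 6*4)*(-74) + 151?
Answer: 1927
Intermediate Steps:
(0 - 6*4)*(-74) + 151 = (0 - 24)*(-74) + 151 = -24*(-74) + 151 = 1776 + 151 = 1927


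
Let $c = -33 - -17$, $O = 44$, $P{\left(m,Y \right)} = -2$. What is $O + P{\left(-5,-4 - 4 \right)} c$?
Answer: $76$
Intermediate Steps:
$c = -16$ ($c = -33 + 17 = -16$)
$O + P{\left(-5,-4 - 4 \right)} c = 44 - -32 = 44 + 32 = 76$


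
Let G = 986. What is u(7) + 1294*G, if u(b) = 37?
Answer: 1275921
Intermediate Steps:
u(7) + 1294*G = 37 + 1294*986 = 37 + 1275884 = 1275921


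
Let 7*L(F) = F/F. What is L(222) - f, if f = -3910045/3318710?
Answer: 6137805/4646194 ≈ 1.3210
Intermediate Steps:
f = -782009/663742 (f = -3910045*1/3318710 = -782009/663742 ≈ -1.1782)
L(F) = 1/7 (L(F) = (F/F)/7 = (1/7)*1 = 1/7)
L(222) - f = 1/7 - 1*(-782009/663742) = 1/7 + 782009/663742 = 6137805/4646194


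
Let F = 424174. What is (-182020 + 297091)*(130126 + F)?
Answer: 63783855300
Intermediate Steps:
(-182020 + 297091)*(130126 + F) = (-182020 + 297091)*(130126 + 424174) = 115071*554300 = 63783855300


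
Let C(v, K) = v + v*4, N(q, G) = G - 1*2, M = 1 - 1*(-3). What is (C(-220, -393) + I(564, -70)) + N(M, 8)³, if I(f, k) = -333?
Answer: -1217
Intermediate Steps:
M = 4 (M = 1 + 3 = 4)
N(q, G) = -2 + G (N(q, G) = G - 2 = -2 + G)
C(v, K) = 5*v (C(v, K) = v + 4*v = 5*v)
(C(-220, -393) + I(564, -70)) + N(M, 8)³ = (5*(-220) - 333) + (-2 + 8)³ = (-1100 - 333) + 6³ = -1433 + 216 = -1217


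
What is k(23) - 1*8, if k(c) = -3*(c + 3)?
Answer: -86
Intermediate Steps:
k(c) = -9 - 3*c (k(c) = -3*(3 + c) = -9 - 3*c)
k(23) - 1*8 = (-9 - 3*23) - 1*8 = (-9 - 69) - 8 = -78 - 8 = -86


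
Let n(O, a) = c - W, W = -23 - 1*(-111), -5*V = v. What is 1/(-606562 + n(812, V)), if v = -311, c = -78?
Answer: -1/606728 ≈ -1.6482e-6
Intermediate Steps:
V = 311/5 (V = -⅕*(-311) = 311/5 ≈ 62.200)
W = 88 (W = -23 + 111 = 88)
n(O, a) = -166 (n(O, a) = -78 - 1*88 = -78 - 88 = -166)
1/(-606562 + n(812, V)) = 1/(-606562 - 166) = 1/(-606728) = -1/606728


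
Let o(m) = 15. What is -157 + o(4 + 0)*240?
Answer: 3443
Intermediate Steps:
-157 + o(4 + 0)*240 = -157 + 15*240 = -157 + 3600 = 3443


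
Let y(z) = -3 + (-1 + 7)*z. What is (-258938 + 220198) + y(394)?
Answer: -36379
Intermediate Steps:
y(z) = -3 + 6*z
(-258938 + 220198) + y(394) = (-258938 + 220198) + (-3 + 6*394) = -38740 + (-3 + 2364) = -38740 + 2361 = -36379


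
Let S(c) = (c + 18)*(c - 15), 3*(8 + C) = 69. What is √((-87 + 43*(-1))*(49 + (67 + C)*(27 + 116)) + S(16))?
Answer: 2*I*√382679 ≈ 1237.2*I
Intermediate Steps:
C = 15 (C = -8 + (⅓)*69 = -8 + 23 = 15)
S(c) = (-15 + c)*(18 + c) (S(c) = (18 + c)*(-15 + c) = (-15 + c)*(18 + c))
√((-87 + 43*(-1))*(49 + (67 + C)*(27 + 116)) + S(16)) = √((-87 + 43*(-1))*(49 + (67 + 15)*(27 + 116)) + (-270 + 16² + 3*16)) = √((-87 - 43)*(49 + 82*143) + (-270 + 256 + 48)) = √(-130*(49 + 11726) + 34) = √(-130*11775 + 34) = √(-1530750 + 34) = √(-1530716) = 2*I*√382679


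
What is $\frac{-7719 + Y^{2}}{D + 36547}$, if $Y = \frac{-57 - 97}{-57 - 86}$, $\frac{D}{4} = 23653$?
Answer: $- \frac{1304315}{22165871} \approx -0.058843$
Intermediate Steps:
$D = 94612$ ($D = 4 \cdot 23653 = 94612$)
$Y = \frac{14}{13}$ ($Y = - \frac{154}{-143} = \left(-154\right) \left(- \frac{1}{143}\right) = \frac{14}{13} \approx 1.0769$)
$\frac{-7719 + Y^{2}}{D + 36547} = \frac{-7719 + \left(\frac{14}{13}\right)^{2}}{94612 + 36547} = \frac{-7719 + \frac{196}{169}}{131159} = \left(- \frac{1304315}{169}\right) \frac{1}{131159} = - \frac{1304315}{22165871}$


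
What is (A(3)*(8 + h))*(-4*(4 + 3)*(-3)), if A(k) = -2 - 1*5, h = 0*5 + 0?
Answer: -4704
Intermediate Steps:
h = 0 (h = 0 + 0 = 0)
A(k) = -7 (A(k) = -2 - 5 = -7)
(A(3)*(8 + h))*(-4*(4 + 3)*(-3)) = (-7*(8 + 0))*(-4*(4 + 3)*(-3)) = (-7*8)*(-4*7*(-3)) = -56*(-4*7)*(-3) = -(-1568)*(-3) = -56*84 = -4704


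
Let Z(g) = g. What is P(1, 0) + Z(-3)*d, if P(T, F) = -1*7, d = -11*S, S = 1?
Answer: 26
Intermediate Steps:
d = -11 (d = -11*1 = -11)
P(T, F) = -7
P(1, 0) + Z(-3)*d = -7 - 3*(-11) = -7 + 33 = 26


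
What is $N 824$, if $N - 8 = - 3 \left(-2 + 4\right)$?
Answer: $1648$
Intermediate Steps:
$N = 2$ ($N = 8 - 3 \left(-2 + 4\right) = 8 - 6 = 2$)
$N 824 = 2 \cdot 824 = 1648$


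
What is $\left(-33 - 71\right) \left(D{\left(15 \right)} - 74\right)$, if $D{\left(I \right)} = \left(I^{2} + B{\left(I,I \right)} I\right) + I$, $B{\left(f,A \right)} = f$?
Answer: $-40664$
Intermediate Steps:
$D{\left(I \right)} = I + 2 I^{2}$ ($D{\left(I \right)} = \left(I^{2} + I I\right) + I = \left(I^{2} + I^{2}\right) + I = 2 I^{2} + I = I + 2 I^{2}$)
$\left(-33 - 71\right) \left(D{\left(15 \right)} - 74\right) = \left(-33 - 71\right) \left(15 \left(1 + 2 \cdot 15\right) - 74\right) = - 104 \left(15 \left(1 + 30\right) - 74\right) = - 104 \left(15 \cdot 31 - 74\right) = - 104 \left(465 - 74\right) = \left(-104\right) 391 = -40664$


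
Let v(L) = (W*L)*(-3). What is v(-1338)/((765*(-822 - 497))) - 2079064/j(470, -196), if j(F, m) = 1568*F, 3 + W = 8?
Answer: -5868442029/2065606760 ≈ -2.8410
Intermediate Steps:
W = 5 (W = -3 + 8 = 5)
v(L) = -15*L (v(L) = (5*L)*(-3) = -15*L)
v(-1338)/((765*(-822 - 497))) - 2079064/j(470, -196) = (-15*(-1338))/((765*(-822 - 497))) - 2079064/(1568*470) = 20070/((765*(-1319))) - 2079064/736960 = 20070/(-1009035) - 2079064*1/736960 = 20070*(-1/1009035) - 259883/92120 = -446/22423 - 259883/92120 = -5868442029/2065606760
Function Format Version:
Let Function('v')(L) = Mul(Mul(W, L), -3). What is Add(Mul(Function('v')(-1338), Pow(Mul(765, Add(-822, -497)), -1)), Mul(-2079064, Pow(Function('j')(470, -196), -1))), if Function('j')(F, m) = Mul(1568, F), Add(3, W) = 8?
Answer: Rational(-5868442029, 2065606760) ≈ -2.8410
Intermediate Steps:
W = 5 (W = Add(-3, 8) = 5)
Function('v')(L) = Mul(-15, L) (Function('v')(L) = Mul(Mul(5, L), -3) = Mul(-15, L))
Add(Mul(Function('v')(-1338), Pow(Mul(765, Add(-822, -497)), -1)), Mul(-2079064, Pow(Function('j')(470, -196), -1))) = Add(Mul(Mul(-15, -1338), Pow(Mul(765, Add(-822, -497)), -1)), Mul(-2079064, Pow(Mul(1568, 470), -1))) = Add(Mul(20070, Pow(Mul(765, -1319), -1)), Mul(-2079064, Pow(736960, -1))) = Add(Mul(20070, Pow(-1009035, -1)), Mul(-2079064, Rational(1, 736960))) = Add(Mul(20070, Rational(-1, 1009035)), Rational(-259883, 92120)) = Add(Rational(-446, 22423), Rational(-259883, 92120)) = Rational(-5868442029, 2065606760)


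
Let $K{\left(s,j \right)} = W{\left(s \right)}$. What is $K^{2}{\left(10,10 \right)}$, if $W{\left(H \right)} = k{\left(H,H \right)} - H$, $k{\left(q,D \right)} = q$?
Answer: $0$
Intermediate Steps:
$W{\left(H \right)} = 0$ ($W{\left(H \right)} = H - H = 0$)
$K{\left(s,j \right)} = 0$
$K^{2}{\left(10,10 \right)} = 0^{2} = 0$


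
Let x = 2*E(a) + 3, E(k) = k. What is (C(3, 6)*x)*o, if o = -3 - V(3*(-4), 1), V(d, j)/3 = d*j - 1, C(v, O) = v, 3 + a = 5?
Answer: 756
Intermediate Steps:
a = 2 (a = -3 + 5 = 2)
x = 7 (x = 2*2 + 3 = 4 + 3 = 7)
V(d, j) = -3 + 3*d*j (V(d, j) = 3*(d*j - 1) = 3*(-1 + d*j) = -3 + 3*d*j)
o = 36 (o = -3 - (-3 + 3*(3*(-4))*1) = -3 - (-3 + 3*(-12)*1) = -3 - (-3 - 36) = -3 - 1*(-39) = -3 + 39 = 36)
(C(3, 6)*x)*o = (3*7)*36 = 21*36 = 756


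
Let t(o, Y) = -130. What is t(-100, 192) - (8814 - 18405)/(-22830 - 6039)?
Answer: -1254187/9623 ≈ -130.33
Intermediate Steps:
t(-100, 192) - (8814 - 18405)/(-22830 - 6039) = -130 - (8814 - 18405)/(-22830 - 6039) = -130 - (-9591)/(-28869) = -130 - (-9591)*(-1)/28869 = -130 - 1*3197/9623 = -130 - 3197/9623 = -1254187/9623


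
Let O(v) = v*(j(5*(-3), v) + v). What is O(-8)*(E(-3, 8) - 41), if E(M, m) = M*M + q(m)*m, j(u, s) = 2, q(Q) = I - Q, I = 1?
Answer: -4224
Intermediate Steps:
q(Q) = 1 - Q
E(M, m) = M² + m*(1 - m) (E(M, m) = M*M + (1 - m)*m = M² + m*(1 - m))
O(v) = v*(2 + v)
O(-8)*(E(-3, 8) - 41) = (-8*(2 - 8))*(((-3)² - 1*8*(-1 + 8)) - 41) = (-8*(-6))*((9 - 1*8*7) - 41) = 48*((9 - 56) - 41) = 48*(-47 - 41) = 48*(-88) = -4224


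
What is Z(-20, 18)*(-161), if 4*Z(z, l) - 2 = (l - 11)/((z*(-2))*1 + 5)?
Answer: -15617/180 ≈ -86.761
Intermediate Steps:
Z(z, l) = ½ + (-11 + l)/(4*(5 - 2*z)) (Z(z, l) = ½ + ((l - 11)/((z*(-2))*1 + 5))/4 = ½ + ((-11 + l)/(-2*z*1 + 5))/4 = ½ + ((-11 + l)/(-2*z + 5))/4 = ½ + ((-11 + l)/(5 - 2*z))/4 = ½ + (-11 + l)/(4*(5 - 2*z)))
Z(-20, 18)*(-161) = ((1 - 1*18 + 4*(-20))/(4*(-5 + 2*(-20))))*(-161) = ((1 - 18 - 80)/(4*(-5 - 40)))*(-161) = ((¼)*(-97)/(-45))*(-161) = ((¼)*(-1/45)*(-97))*(-161) = (97/180)*(-161) = -15617/180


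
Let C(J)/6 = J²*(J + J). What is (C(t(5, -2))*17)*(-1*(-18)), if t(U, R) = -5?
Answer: -459000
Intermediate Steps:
C(J) = 12*J³ (C(J) = 6*(J²*(J + J)) = 6*(J²*(2*J)) = 6*(2*J³) = 12*J³)
(C(t(5, -2))*17)*(-1*(-18)) = ((12*(-5)³)*17)*(-1*(-18)) = ((12*(-125))*17)*18 = -1500*17*18 = -25500*18 = -459000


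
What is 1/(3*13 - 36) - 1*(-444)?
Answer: 1333/3 ≈ 444.33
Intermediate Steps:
1/(3*13 - 36) - 1*(-444) = 1/(39 - 36) + 444 = 1/3 + 444 = 1333/3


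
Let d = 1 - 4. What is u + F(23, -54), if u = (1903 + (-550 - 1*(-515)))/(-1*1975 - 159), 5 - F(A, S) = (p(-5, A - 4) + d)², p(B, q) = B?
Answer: -63887/1067 ≈ -59.875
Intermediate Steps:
d = -3
F(A, S) = -59 (F(A, S) = 5 - (-5 - 3)² = 5 - 1*(-8)² = 5 - 1*64 = 5 - 64 = -59)
u = -934/1067 (u = (1903 + (-550 + 515))/(-1975 - 159) = (1903 - 35)/(-2134) = 1868*(-1/2134) = -934/1067 ≈ -0.87535)
u + F(23, -54) = -934/1067 - 59 = -63887/1067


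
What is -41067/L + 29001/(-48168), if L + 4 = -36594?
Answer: 152789443/293808744 ≈ 0.52003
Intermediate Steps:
L = -36598 (L = -4 - 36594 = -36598)
-41067/L + 29001/(-48168) = -41067/(-36598) + 29001/(-48168) = -41067*(-1/36598) + 29001*(-1/48168) = 41067/36598 - 9667/16056 = 152789443/293808744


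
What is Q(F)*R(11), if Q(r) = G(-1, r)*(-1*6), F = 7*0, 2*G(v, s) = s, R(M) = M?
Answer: 0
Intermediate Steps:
G(v, s) = s/2
F = 0
Q(r) = -3*r (Q(r) = (r/2)*(-1*6) = (r/2)*(-6) = -3*r)
Q(F)*R(11) = -3*0*11 = 0*11 = 0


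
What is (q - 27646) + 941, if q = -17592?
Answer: -44297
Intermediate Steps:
(q - 27646) + 941 = (-17592 - 27646) + 941 = -45238 + 941 = -44297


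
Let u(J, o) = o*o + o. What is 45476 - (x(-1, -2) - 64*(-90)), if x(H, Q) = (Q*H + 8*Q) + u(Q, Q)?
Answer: 39728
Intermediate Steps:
u(J, o) = o + o² (u(J, o) = o² + o = o + o²)
x(H, Q) = 8*Q + H*Q + Q*(1 + Q) (x(H, Q) = (Q*H + 8*Q) + Q*(1 + Q) = (H*Q + 8*Q) + Q*(1 + Q) = (8*Q + H*Q) + Q*(1 + Q) = 8*Q + H*Q + Q*(1 + Q))
45476 - (x(-1, -2) - 64*(-90)) = 45476 - (-2*(9 - 1 - 2) - 64*(-90)) = 45476 - (-2*6 + 5760) = 45476 - (-12 + 5760) = 45476 - 1*5748 = 45476 - 5748 = 39728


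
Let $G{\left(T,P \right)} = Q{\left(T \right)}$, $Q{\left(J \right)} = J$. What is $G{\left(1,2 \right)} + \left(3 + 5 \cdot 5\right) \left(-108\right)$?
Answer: $-3023$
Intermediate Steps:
$G{\left(T,P \right)} = T$
$G{\left(1,2 \right)} + \left(3 + 5 \cdot 5\right) \left(-108\right) = 1 + \left(3 + 5 \cdot 5\right) \left(-108\right) = 1 + \left(3 + 25\right) \left(-108\right) = 1 + 28 \left(-108\right) = 1 - 3024 = -3023$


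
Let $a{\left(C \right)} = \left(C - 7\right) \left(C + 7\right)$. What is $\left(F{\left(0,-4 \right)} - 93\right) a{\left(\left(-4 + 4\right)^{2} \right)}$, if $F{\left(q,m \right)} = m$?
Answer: $4753$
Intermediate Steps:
$a{\left(C \right)} = \left(-7 + C\right) \left(7 + C\right)$
$\left(F{\left(0,-4 \right)} - 93\right) a{\left(\left(-4 + 4\right)^{2} \right)} = \left(-4 - 93\right) \left(-49 + \left(\left(-4 + 4\right)^{2}\right)^{2}\right) = - 97 \left(-49 + \left(0^{2}\right)^{2}\right) = - 97 \left(-49 + 0^{2}\right) = - 97 \left(-49 + 0\right) = \left(-97\right) \left(-49\right) = 4753$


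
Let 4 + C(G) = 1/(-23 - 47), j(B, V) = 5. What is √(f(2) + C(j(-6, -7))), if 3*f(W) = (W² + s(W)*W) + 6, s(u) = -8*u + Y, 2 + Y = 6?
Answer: I*√382830/210 ≈ 2.9463*I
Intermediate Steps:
Y = 4 (Y = -2 + 6 = 4)
s(u) = 4 - 8*u (s(u) = -8*u + 4 = 4 - 8*u)
C(G) = -281/70 (C(G) = -4 + 1/(-23 - 47) = -4 + 1/(-70) = -4 - 1/70 = -281/70)
f(W) = 2 + W²/3 + W*(4 - 8*W)/3 (f(W) = ((W² + (4 - 8*W)*W) + 6)/3 = ((W² + W*(4 - 8*W)) + 6)/3 = (6 + W² + W*(4 - 8*W))/3 = 2 + W²/3 + W*(4 - 8*W)/3)
√(f(2) + C(j(-6, -7))) = √((2 - 7/3*2² + (4/3)*2) - 281/70) = √((2 - 7/3*4 + 8/3) - 281/70) = √((2 - 28/3 + 8/3) - 281/70) = √(-14/3 - 281/70) = √(-1823/210) = I*√382830/210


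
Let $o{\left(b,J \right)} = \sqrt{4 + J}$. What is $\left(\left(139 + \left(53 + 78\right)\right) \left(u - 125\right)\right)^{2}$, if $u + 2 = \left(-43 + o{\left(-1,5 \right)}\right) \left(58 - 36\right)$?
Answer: $73924172100$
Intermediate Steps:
$u = -882$ ($u = -2 + \left(-43 + \sqrt{4 + 5}\right) \left(58 - 36\right) = -2 + \left(-43 + \sqrt{9}\right) 22 = -2 + \left(-43 + 3\right) 22 = -2 - 880 = -882$)
$\left(\left(139 + \left(53 + 78\right)\right) \left(u - 125\right)\right)^{2} = \left(\left(139 + \left(53 + 78\right)\right) \left(-882 - 125\right)\right)^{2} = \left(\left(139 + 131\right) \left(-1007\right)\right)^{2} = \left(270 \left(-1007\right)\right)^{2} = \left(-271890\right)^{2} = 73924172100$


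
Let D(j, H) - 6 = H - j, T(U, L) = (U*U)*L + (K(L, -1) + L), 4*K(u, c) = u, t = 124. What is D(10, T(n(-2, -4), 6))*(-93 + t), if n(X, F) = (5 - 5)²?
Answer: 217/2 ≈ 108.50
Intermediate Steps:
K(u, c) = u/4
n(X, F) = 0 (n(X, F) = 0² = 0)
T(U, L) = 5*L/4 + L*U² (T(U, L) = (U*U)*L + (L/4 + L) = U²*L + 5*L/4 = L*U² + 5*L/4 = 5*L/4 + L*U²)
D(j, H) = 6 + H - j (D(j, H) = 6 + (H - j) = 6 + H - j)
D(10, T(n(-2, -4), 6))*(-93 + t) = (6 + (¼)*6*(5 + 4*0²) - 1*10)*(-93 + 124) = (6 + (¼)*6*(5 + 4*0) - 10)*31 = (6 + (¼)*6*(5 + 0) - 10)*31 = (6 + (¼)*6*5 - 10)*31 = (6 + 15/2 - 10)*31 = (7/2)*31 = 217/2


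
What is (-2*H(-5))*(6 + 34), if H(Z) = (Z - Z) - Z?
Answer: -400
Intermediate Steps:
H(Z) = -Z (H(Z) = 0 - Z = -Z)
(-2*H(-5))*(6 + 34) = (-(-2)*(-5))*(6 + 34) = -2*5*40 = -10*40 = -400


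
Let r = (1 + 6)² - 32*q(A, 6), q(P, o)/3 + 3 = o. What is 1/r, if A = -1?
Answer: -1/239 ≈ -0.0041841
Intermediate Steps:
q(P, o) = -9 + 3*o
r = -239 (r = (1 + 6)² - 32*(-9 + 3*6) = 7² - 32*(-9 + 18) = 49 - 32*9 = 49 - 288 = -239)
1/r = 1/(-239) = -1/239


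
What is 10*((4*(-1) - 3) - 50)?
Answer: -570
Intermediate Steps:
10*((4*(-1) - 3) - 50) = 10*((-4 - 3) - 50) = 10*(-7 - 50) = 10*(-57) = -570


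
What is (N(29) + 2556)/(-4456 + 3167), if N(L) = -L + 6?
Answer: -2533/1289 ≈ -1.9651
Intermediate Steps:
N(L) = 6 - L
(N(29) + 2556)/(-4456 + 3167) = ((6 - 1*29) + 2556)/(-4456 + 3167) = ((6 - 29) + 2556)/(-1289) = (-23 + 2556)*(-1/1289) = 2533*(-1/1289) = -2533/1289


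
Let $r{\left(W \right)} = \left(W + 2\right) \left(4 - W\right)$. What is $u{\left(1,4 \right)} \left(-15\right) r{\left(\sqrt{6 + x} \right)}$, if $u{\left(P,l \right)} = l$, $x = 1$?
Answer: $-60 - 120 \sqrt{7} \approx -377.49$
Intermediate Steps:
$r{\left(W \right)} = \left(2 + W\right) \left(4 - W\right)$
$u{\left(1,4 \right)} \left(-15\right) r{\left(\sqrt{6 + x} \right)} = 4 \left(-15\right) \left(8 - \left(\sqrt{6 + 1}\right)^{2} + 2 \sqrt{6 + 1}\right) = - 60 \left(8 - \left(\sqrt{7}\right)^{2} + 2 \sqrt{7}\right) = - 60 \left(8 - 7 + 2 \sqrt{7}\right) = - 60 \left(1 + 2 \sqrt{7}\right) = -60 - 120 \sqrt{7}$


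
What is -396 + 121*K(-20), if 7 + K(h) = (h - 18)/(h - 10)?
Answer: -16346/15 ≈ -1089.7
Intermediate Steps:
K(h) = -7 + (-18 + h)/(-10 + h) (K(h) = -7 + (h - 18)/(h - 10) = -7 + (-18 + h)/(-10 + h))
-396 + 121*K(-20) = -396 + 121*(2*(26 - 3*(-20))/(-10 - 20)) = -396 + 121*(2*(26 + 60)/(-30)) = -396 + 121*(2*(-1/30)*86) = -396 + 121*(-86/15) = -396 - 10406/15 = -16346/15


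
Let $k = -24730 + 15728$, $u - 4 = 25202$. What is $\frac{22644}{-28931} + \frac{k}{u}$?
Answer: $- \frac{415600763}{364617393} \approx -1.1398$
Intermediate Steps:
$u = 25206$ ($u = 4 + 25202 = 25206$)
$k = -9002$
$\frac{22644}{-28931} + \frac{k}{u} = \frac{22644}{-28931} - \frac{9002}{25206} = 22644 \left(- \frac{1}{28931}\right) - \frac{4501}{12603} = - \frac{22644}{28931} - \frac{4501}{12603} = - \frac{415600763}{364617393}$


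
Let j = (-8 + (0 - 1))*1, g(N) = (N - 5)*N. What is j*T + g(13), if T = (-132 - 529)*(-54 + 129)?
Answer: 446279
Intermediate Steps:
g(N) = N*(-5 + N) (g(N) = (-5 + N)*N = N*(-5 + N))
j = -9 (j = (-8 - 1)*1 = -9*1 = -9)
T = -49575 (T = -661*75 = -49575)
j*T + g(13) = -9*(-49575) + 13*(-5 + 13) = 446175 + 13*8 = 446175 + 104 = 446279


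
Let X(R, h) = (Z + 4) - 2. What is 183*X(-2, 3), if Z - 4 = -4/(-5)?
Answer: 6222/5 ≈ 1244.4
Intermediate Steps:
Z = 24/5 (Z = 4 - 4/(-5) = 4 - 4*(-⅕) = 4 + ⅘ = 24/5 ≈ 4.8000)
X(R, h) = 34/5 (X(R, h) = (24/5 + 4) - 2 = 44/5 - 2 = 34/5)
183*X(-2, 3) = 183*(34/5) = 6222/5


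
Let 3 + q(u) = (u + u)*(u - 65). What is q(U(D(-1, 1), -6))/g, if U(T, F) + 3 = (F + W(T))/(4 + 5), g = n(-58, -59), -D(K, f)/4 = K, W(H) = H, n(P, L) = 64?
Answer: 35369/5184 ≈ 6.8227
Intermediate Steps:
D(K, f) = -4*K
g = 64
U(T, F) = -3 + F/9 + T/9 (U(T, F) = -3 + (F + T)/(4 + 5) = -3 + (F + T)/9 = -3 + (F + T)*(1/9) = -3 + (F/9 + T/9) = -3 + F/9 + T/9)
q(u) = -3 + 2*u*(-65 + u) (q(u) = -3 + (u + u)*(u - 65) = -3 + (2*u)*(-65 + u) = -3 + 2*u*(-65 + u))
q(U(D(-1, 1), -6))/g = (-3 - 130*(-3 + (1/9)*(-6) + (-4*(-1))/9) + 2*(-3 + (1/9)*(-6) + (-4*(-1))/9)**2)/64 = (-3 - 130*(-3 - 2/3 + (1/9)*4) + 2*(-3 - 2/3 + (1/9)*4)**2)*(1/64) = (-3 - 130*(-3 - 2/3 + 4/9) + 2*(-3 - 2/3 + 4/9)**2)*(1/64) = (-3 - 130*(-29/9) + 2*(-29/9)**2)*(1/64) = (-3 + 3770/9 + 2*(841/81))*(1/64) = (-3 + 3770/9 + 1682/81)*(1/64) = (35369/81)*(1/64) = 35369/5184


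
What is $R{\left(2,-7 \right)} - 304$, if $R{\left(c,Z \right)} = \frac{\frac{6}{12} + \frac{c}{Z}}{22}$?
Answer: $- \frac{93629}{308} \approx -303.99$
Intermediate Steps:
$R{\left(c,Z \right)} = \frac{1}{44} + \frac{c}{22 Z}$ ($R{\left(c,Z \right)} = \left(6 \cdot \frac{1}{12} + \frac{c}{Z}\right) \frac{1}{22} = \left(\frac{1}{2} + \frac{c}{Z}\right) \frac{1}{22} = \frac{1}{44} + \frac{c}{22 Z}$)
$R{\left(2,-7 \right)} - 304 = \frac{-7 + 2 \cdot 2}{44 \left(-7\right)} - 304 = \frac{1}{44} \left(- \frac{1}{7}\right) \left(-7 + 4\right) - 304 = \frac{1}{44} \left(- \frac{1}{7}\right) \left(-3\right) - 304 = \frac{3}{308} - 304 = - \frac{93629}{308}$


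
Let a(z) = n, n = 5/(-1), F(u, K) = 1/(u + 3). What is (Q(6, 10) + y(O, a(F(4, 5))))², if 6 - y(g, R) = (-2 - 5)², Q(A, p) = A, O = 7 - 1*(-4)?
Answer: 1369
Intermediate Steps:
F(u, K) = 1/(3 + u)
n = -5 (n = 5*(-1) = -5)
O = 11 (O = 7 + 4 = 11)
a(z) = -5
y(g, R) = -43 (y(g, R) = 6 - (-2 - 5)² = 6 - 1*(-7)² = 6 - 1*49 = 6 - 49 = -43)
(Q(6, 10) + y(O, a(F(4, 5))))² = (6 - 43)² = (-37)² = 1369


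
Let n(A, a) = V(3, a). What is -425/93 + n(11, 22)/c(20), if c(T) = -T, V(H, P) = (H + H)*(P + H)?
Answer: -2245/186 ≈ -12.070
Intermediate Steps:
V(H, P) = 2*H*(H + P) (V(H, P) = (2*H)*(H + P) = 2*H*(H + P))
n(A, a) = 18 + 6*a (n(A, a) = 2*3*(3 + a) = 18 + 6*a)
-425/93 + n(11, 22)/c(20) = -425/93 + (18 + 6*22)/((-1*20)) = -425*1/93 + (18 + 132)/(-20) = -425/93 + 150*(-1/20) = -425/93 - 15/2 = -2245/186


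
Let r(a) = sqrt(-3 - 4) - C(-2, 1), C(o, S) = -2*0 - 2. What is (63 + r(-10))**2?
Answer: (65 + I*sqrt(7))**2 ≈ 4218.0 + 343.95*I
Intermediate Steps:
C(o, S) = -2 (C(o, S) = 0 - 2 = -2)
r(a) = 2 + I*sqrt(7) (r(a) = sqrt(-3 - 4) - 1*(-2) = sqrt(-7) + 2 = I*sqrt(7) + 2 = 2 + I*sqrt(7))
(63 + r(-10))**2 = (63 + (2 + I*sqrt(7)))**2 = (65 + I*sqrt(7))**2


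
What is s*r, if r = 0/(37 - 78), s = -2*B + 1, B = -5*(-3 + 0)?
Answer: 0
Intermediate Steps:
B = 15 (B = -5*(-3) = 15)
s = -29 (s = -2*15 + 1 = -30 + 1 = -29)
r = 0 (r = 0/(-41) = 0*(-1/41) = 0)
s*r = -29*0 = 0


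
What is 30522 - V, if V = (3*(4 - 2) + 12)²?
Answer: 30198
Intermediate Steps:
V = 324 (V = (3*2 + 12)² = (6 + 12)² = 18² = 324)
30522 - V = 30522 - 1*324 = 30522 - 324 = 30198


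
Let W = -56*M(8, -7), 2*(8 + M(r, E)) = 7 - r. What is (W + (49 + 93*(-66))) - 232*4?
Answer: -6541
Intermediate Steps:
M(r, E) = -9/2 - r/2 (M(r, E) = -8 + (7 - r)/2 = -8 + (7/2 - r/2) = -9/2 - r/2)
W = 476 (W = -56*(-9/2 - ½*8) = -56*(-9/2 - 4) = -56*(-17/2) = 476)
(W + (49 + 93*(-66))) - 232*4 = (476 + (49 + 93*(-66))) - 232*4 = (476 + (49 - 6138)) - 928 = (476 - 6089) - 928 = -5613 - 928 = -6541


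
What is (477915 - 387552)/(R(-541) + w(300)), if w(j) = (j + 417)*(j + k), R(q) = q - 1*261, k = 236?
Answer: 90363/383510 ≈ 0.23562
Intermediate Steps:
R(q) = -261 + q (R(q) = q - 261 = -261 + q)
w(j) = (236 + j)*(417 + j) (w(j) = (j + 417)*(j + 236) = (417 + j)*(236 + j) = (236 + j)*(417 + j))
(477915 - 387552)/(R(-541) + w(300)) = (477915 - 387552)/((-261 - 541) + (98412 + 300² + 653*300)) = 90363/(-802 + (98412 + 90000 + 195900)) = 90363/(-802 + 384312) = 90363/383510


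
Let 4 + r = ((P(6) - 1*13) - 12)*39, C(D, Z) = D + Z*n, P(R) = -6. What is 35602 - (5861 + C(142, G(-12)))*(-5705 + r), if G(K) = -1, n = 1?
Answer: 41557438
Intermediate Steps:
C(D, Z) = D + Z (C(D, Z) = D + Z*1 = D + Z)
r = -1213 (r = -4 + ((-6 - 1*13) - 12)*39 = -4 + ((-6 - 13) - 12)*39 = -4 + (-19 - 12)*39 = -4 - 31*39 = -4 - 1209 = -1213)
35602 - (5861 + C(142, G(-12)))*(-5705 + r) = 35602 - (5861 + (142 - 1))*(-5705 - 1213) = 35602 - (5861 + 141)*(-6918) = 35602 - 6002*(-6918) = 35602 - 1*(-41521836) = 35602 + 41521836 = 41557438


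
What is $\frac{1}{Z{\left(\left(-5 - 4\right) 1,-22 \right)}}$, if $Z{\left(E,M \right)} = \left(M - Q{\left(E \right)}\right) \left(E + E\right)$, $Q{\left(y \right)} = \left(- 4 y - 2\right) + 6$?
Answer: $\frac{1}{1116} \approx 0.00089606$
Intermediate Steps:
$Q{\left(y \right)} = 4 - 4 y$ ($Q{\left(y \right)} = \left(-2 - 4 y\right) + 6 = 4 - 4 y$)
$Z{\left(E,M \right)} = 2 E \left(-4 + M + 4 E\right)$ ($Z{\left(E,M \right)} = \left(M - \left(4 - 4 E\right)\right) \left(E + E\right) = \left(M + \left(-4 + 4 E\right)\right) 2 E = \left(-4 + M + 4 E\right) 2 E = 2 E \left(-4 + M + 4 E\right)$)
$\frac{1}{Z{\left(\left(-5 - 4\right) 1,-22 \right)}} = \frac{1}{2 \left(-5 - 4\right) 1 \left(-4 - 22 + 4 \left(-5 - 4\right) 1\right)} = \frac{1}{2 \left(\left(-9\right) 1\right) \left(-4 - 22 + 4 \left(\left(-9\right) 1\right)\right)} = \frac{1}{2 \left(-9\right) \left(-4 - 22 + 4 \left(-9\right)\right)} = \frac{1}{2 \left(-9\right) \left(-4 - 22 - 36\right)} = \frac{1}{2 \left(-9\right) \left(-62\right)} = \frac{1}{1116}$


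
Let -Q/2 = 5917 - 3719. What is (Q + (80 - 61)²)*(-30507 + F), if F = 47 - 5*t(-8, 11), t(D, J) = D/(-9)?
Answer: 368772100/3 ≈ 1.2292e+8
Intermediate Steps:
Q = -4396 (Q = -2*(5917 - 3719) = -2*2198 = -4396)
t(D, J) = -D/9 (t(D, J) = D*(-⅑) = -D/9)
F = 383/9 (F = 47 - (-5)*(-8)/9 = 47 - 5*8/9 = 47 - 40/9 = 383/9 ≈ 42.556)
(Q + (80 - 61)²)*(-30507 + F) = (-4396 + (80 - 61)²)*(-30507 + 383/9) = (-4396 + 19²)*(-274180/9) = (-4396 + 361)*(-274180/9) = -4035*(-274180/9) = 368772100/3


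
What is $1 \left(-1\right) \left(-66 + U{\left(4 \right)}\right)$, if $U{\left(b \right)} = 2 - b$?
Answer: $68$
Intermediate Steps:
$1 \left(-1\right) \left(-66 + U{\left(4 \right)}\right) = 1 \left(-1\right) \left(-66 + \left(2 - 4\right)\right) = - (-66 + \left(2 - 4\right)) = - (-66 - 2) = \left(-1\right) \left(-68\right) = 68$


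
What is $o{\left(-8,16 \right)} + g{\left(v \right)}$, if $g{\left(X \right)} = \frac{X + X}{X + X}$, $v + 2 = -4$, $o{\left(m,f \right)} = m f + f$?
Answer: $-111$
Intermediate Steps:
$o{\left(m,f \right)} = f + f m$ ($o{\left(m,f \right)} = f m + f = f + f m$)
$v = -6$ ($v = -2 - 4 = -6$)
$g{\left(X \right)} = 1$ ($g{\left(X \right)} = \frac{2 X}{2 X} = 2 X \frac{1}{2 X} = 1$)
$o{\left(-8,16 \right)} + g{\left(v \right)} = 16 \left(1 - 8\right) + 1 = 16 \left(-7\right) + 1 = -112 + 1 = -111$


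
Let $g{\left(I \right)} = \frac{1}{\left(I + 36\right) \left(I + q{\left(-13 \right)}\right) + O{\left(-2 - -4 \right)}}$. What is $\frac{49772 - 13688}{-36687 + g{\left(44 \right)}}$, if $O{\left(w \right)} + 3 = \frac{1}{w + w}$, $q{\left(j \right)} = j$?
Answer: $- \frac{357556356}{363531479} \approx -0.98356$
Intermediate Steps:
$O{\left(w \right)} = -3 + \frac{1}{2 w}$ ($O{\left(w \right)} = -3 + \frac{1}{w + w} = -3 + \frac{1}{2 w}$)
$g{\left(I \right)} = \frac{1}{- \frac{11}{4} + \left(-13 + I\right) \left(36 + I\right)}$ ($g{\left(I \right)} = \frac{1}{\left(I + 36\right) \left(I - 13\right) - \left(3 - \frac{1}{2 \left(-2 - -4\right)}\right)} = \frac{1}{\left(36 + I\right) \left(-13 + I\right) - \left(3 - \frac{1}{2 \left(-2 + 4\right)}\right)} = \frac{1}{\left(-13 + I\right) \left(36 + I\right) - \left(3 - \frac{1}{2 \cdot 2}\right)} = \frac{1}{\left(-13 + I\right) \left(36 + I\right) + \left(-3 + \frac{1}{2} \cdot \frac{1}{2}\right)} = \frac{1}{\left(-13 + I\right) \left(36 + I\right) + \left(-3 + \frac{1}{4}\right)} = \frac{1}{\left(-13 + I\right) \left(36 + I\right) - \frac{11}{4}} = \frac{1}{- \frac{11}{4} + \left(-13 + I\right) \left(36 + I\right)}$)
$\frac{49772 - 13688}{-36687 + g{\left(44 \right)}} = \frac{49772 - 13688}{-36687 + \frac{4}{-1883 + 4 \cdot 44^{2} + 92 \cdot 44}} = \frac{36084}{-36687 + \frac{4}{-1883 + 4 \cdot 1936 + 4048}} = \frac{36084}{-36687 + \frac{4}{-1883 + 7744 + 4048}} = \frac{36084}{-36687 + \frac{4}{9909}} = \frac{36084}{- \frac{363531479}{9909}} = 36084 \left(- \frac{9909}{363531479}\right) = - \frac{357556356}{363531479}$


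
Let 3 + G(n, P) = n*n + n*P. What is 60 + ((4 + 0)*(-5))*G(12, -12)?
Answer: 120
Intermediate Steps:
G(n, P) = -3 + n² + P*n (G(n, P) = -3 + (n*n + n*P) = -3 + (n² + P*n) = -3 + n² + P*n)
60 + ((4 + 0)*(-5))*G(12, -12) = 60 + ((4 + 0)*(-5))*(-3 + 12² - 12*12) = 60 + (4*(-5))*(-3 + 144 - 144) = 60 - 20*(-3) = 60 + 60 = 120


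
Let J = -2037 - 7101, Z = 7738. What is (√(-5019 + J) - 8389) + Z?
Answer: -651 + 33*I*√13 ≈ -651.0 + 118.98*I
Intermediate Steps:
J = -9138
(√(-5019 + J) - 8389) + Z = (√(-5019 - 9138) - 8389) + 7738 = (√(-14157) - 8389) + 7738 = (33*I*√13 - 8389) + 7738 = (-8389 + 33*I*√13) + 7738 = -651 + 33*I*√13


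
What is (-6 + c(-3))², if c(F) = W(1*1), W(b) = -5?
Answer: 121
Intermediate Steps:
c(F) = -5
(-6 + c(-3))² = (-6 - 5)² = (-11)² = 121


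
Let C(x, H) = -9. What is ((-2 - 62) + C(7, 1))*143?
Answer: -10439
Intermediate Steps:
((-2 - 62) + C(7, 1))*143 = ((-2 - 62) - 9)*143 = (-64 - 9)*143 = -73*143 = -10439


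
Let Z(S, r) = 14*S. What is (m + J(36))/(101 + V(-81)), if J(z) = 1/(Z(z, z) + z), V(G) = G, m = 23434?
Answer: 12654361/10800 ≈ 1171.7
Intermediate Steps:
J(z) = 1/(15*z) (J(z) = 1/(14*z + z) = 1/(15*z))
(m + J(36))/(101 + V(-81)) = (23434 + (1/15)/36)/(101 - 81) = (23434 + (1/15)*(1/36))/20 = (23434 + 1/540)*(1/20) = (12654361/540)*(1/20) = 12654361/10800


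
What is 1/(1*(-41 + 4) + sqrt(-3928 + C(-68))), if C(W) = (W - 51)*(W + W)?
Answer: 37/10887 + 4*sqrt(766)/10887 ≈ 0.013567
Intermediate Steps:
C(W) = 2*W*(-51 + W) (C(W) = (-51 + W)*(2*W) = 2*W*(-51 + W))
1/(1*(-41 + 4) + sqrt(-3928 + C(-68))) = 1/(1*(-41 + 4) + sqrt(-3928 + 2*(-68)*(-51 - 68))) = 1/(1*(-37) + sqrt(-3928 + 2*(-68)*(-119))) = 1/(-37 + sqrt(-3928 + 16184)) = 1/(-37 + sqrt(12256)) = 1/(-37 + 4*sqrt(766))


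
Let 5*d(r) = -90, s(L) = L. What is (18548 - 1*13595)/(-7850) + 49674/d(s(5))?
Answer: -65005009/23550 ≈ -2760.3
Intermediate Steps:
d(r) = -18 (d(r) = (⅕)*(-90) = -18)
(18548 - 1*13595)/(-7850) + 49674/d(s(5)) = (18548 - 1*13595)/(-7850) + 49674/(-18) = (18548 - 13595)*(-1/7850) + 49674*(-1/18) = 4953*(-1/7850) - 8279/3 = -4953/7850 - 8279/3 = -65005009/23550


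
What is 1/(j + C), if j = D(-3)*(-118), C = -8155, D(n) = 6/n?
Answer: -1/7919 ≈ -0.00012628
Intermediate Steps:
j = 236 (j = (6/(-3))*(-118) = (6*(-⅓))*(-118) = -2*(-118) = 236)
1/(j + C) = 1/(236 - 8155) = 1/(-7919) = -1/7919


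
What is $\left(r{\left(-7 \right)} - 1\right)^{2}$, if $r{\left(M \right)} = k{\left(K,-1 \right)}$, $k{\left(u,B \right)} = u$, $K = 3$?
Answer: $4$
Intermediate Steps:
$r{\left(M \right)} = 3$
$\left(r{\left(-7 \right)} - 1\right)^{2} = \left(3 - 1\right)^{2} = 2^{2} = 4$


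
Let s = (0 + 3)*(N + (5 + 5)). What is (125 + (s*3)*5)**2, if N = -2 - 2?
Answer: 156025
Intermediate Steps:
N = -4
s = 18 (s = (0 + 3)*(-4 + (5 + 5)) = 3*(-4 + 10) = 3*6 = 18)
(125 + (s*3)*5)**2 = (125 + (18*3)*5)**2 = (125 + 54*5)**2 = (125 + 270)**2 = 395**2 = 156025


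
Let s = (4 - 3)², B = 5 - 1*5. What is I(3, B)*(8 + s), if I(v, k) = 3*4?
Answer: 108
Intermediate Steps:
B = 0 (B = 5 - 5 = 0)
I(v, k) = 12
s = 1 (s = 1² = 1)
I(3, B)*(8 + s) = 12*(8 + 1) = 12*9 = 108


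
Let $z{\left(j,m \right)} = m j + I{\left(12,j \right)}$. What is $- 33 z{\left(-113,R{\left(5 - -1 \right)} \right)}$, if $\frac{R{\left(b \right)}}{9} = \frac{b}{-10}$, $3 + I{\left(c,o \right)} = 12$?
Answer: $- \frac{102168}{5} \approx -20434.0$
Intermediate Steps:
$I{\left(c,o \right)} = 9$ ($I{\left(c,o \right)} = -3 + 12 = 9$)
$R{\left(b \right)} = - \frac{9 b}{10}$ ($R{\left(b \right)} = 9 \frac{b}{-10} = 9 b \left(- \frac{1}{10}\right) = 9 \left(- \frac{b}{10}\right) = - \frac{9 b}{10}$)
$z{\left(j,m \right)} = 9 + j m$ ($z{\left(j,m \right)} = m j + 9 = j m + 9 = 9 + j m$)
$- 33 z{\left(-113,R{\left(5 - -1 \right)} \right)} = - 33 \left(9 - 113 \left(- \frac{9 \left(5 - -1\right)}{10}\right)\right) = - 33 \left(9 - 113 \left(- \frac{9 \left(5 + 1\right)}{10}\right)\right) = - 33 \left(9 - 113 \left(\left(- \frac{9}{10}\right) 6\right)\right) = - 33 \left(9 - - \frac{3051}{5}\right) = - 33 \left(9 + \frac{3051}{5}\right) = \left(-33\right) \frac{3096}{5} = - \frac{102168}{5}$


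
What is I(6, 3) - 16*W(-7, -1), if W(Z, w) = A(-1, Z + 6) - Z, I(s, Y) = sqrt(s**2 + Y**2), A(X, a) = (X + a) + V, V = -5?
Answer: 3*sqrt(5) ≈ 6.7082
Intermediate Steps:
A(X, a) = -5 + X + a (A(X, a) = (X + a) - 5 = -5 + X + a)
I(s, Y) = sqrt(Y**2 + s**2)
W(Z, w) = 0 (W(Z, w) = (-5 - 1 + (Z + 6)) - Z = (-5 - 1 + (6 + Z)) - Z = Z - Z = 0)
I(6, 3) - 16*W(-7, -1) = sqrt(3**2 + 6**2) - 16*0 = sqrt(9 + 36) + 0 = sqrt(45) + 0 = 3*sqrt(5) + 0 = 3*sqrt(5)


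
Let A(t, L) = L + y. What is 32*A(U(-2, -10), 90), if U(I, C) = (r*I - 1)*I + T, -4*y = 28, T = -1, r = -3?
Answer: 2656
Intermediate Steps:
y = -7 (y = -¼*28 = -7)
U(I, C) = -1 + I*(-1 - 3*I) (U(I, C) = (-3*I - 1)*I - 1 = (-1 - 3*I)*I - 1 = I*(-1 - 3*I) - 1 = -1 + I*(-1 - 3*I))
A(t, L) = -7 + L (A(t, L) = L - 7 = -7 + L)
32*A(U(-2, -10), 90) = 32*(-7 + 90) = 32*83 = 2656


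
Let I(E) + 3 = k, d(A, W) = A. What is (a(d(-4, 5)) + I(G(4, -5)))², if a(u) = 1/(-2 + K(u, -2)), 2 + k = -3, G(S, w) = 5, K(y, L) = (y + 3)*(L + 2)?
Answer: 289/4 ≈ 72.250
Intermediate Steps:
K(y, L) = (2 + L)*(3 + y) (K(y, L) = (3 + y)*(2 + L) = (2 + L)*(3 + y))
k = -5 (k = -2 - 3 = -5)
a(u) = -½ (a(u) = 1/(-2 + (6 + 2*u + 3*(-2) - 2*u)) = 1/(-2 + (6 + 2*u - 6 - 2*u)) = 1/(-2 + 0) = 1/(-2) = -½)
I(E) = -8 (I(E) = -3 - 5 = -8)
(a(d(-4, 5)) + I(G(4, -5)))² = (-½ - 8)² = (-17/2)² = 289/4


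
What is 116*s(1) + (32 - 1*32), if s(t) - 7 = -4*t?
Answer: 348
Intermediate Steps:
s(t) = 7 - 4*t
116*s(1) + (32 - 1*32) = 116*(7 - 4*1) + (32 - 1*32) = 116*(7 - 4) + (32 - 32) = 116*3 + 0 = 348 + 0 = 348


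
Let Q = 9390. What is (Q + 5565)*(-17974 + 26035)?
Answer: 120552255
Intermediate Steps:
(Q + 5565)*(-17974 + 26035) = (9390 + 5565)*(-17974 + 26035) = 14955*8061 = 120552255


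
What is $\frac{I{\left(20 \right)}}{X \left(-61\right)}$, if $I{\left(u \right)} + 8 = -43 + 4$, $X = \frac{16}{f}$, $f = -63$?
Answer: $- \frac{2961}{976} \approx -3.0338$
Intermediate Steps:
$X = - \frac{16}{63}$ ($X = \frac{16}{-63} = 16 \left(- \frac{1}{63}\right) = - \frac{16}{63} \approx -0.25397$)
$I{\left(u \right)} = -47$ ($I{\left(u \right)} = -8 + \left(-43 + 4\right) = -8 - 39 = -47$)
$\frac{I{\left(20 \right)}}{X \left(-61\right)} = - \frac{47}{\left(- \frac{16}{63}\right) \left(-61\right)} = - \frac{47}{\frac{976}{63}} = \left(-47\right) \frac{63}{976} = - \frac{2961}{976}$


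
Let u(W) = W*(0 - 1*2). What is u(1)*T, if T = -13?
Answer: 26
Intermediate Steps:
u(W) = -2*W (u(W) = W*(0 - 2) = W*(-2) = -2*W)
u(1)*T = -2*1*(-13) = -2*(-13) = 26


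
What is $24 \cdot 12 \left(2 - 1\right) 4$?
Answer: $1152$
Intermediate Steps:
$24 \cdot 12 \left(2 - 1\right) 4 = 288 \cdot 1 \cdot 4 = 288 \cdot 4 = 1152$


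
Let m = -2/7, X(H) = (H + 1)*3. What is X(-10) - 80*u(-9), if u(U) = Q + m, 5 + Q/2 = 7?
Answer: -2269/7 ≈ -324.14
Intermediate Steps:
Q = 4 (Q = -10 + 2*7 = -10 + 14 = 4)
X(H) = 3 + 3*H (X(H) = (1 + H)*3 = 3 + 3*H)
m = -2/7 (m = -2*⅐ = -2/7 ≈ -0.28571)
u(U) = 26/7 (u(U) = 4 - 2/7 = 26/7)
X(-10) - 80*u(-9) = (3 + 3*(-10)) - 80*26/7 = (3 - 30) - 2080/7 = -27 - 2080/7 = -2269/7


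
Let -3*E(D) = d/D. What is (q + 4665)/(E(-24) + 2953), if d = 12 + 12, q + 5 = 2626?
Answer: 10929/4430 ≈ 2.4670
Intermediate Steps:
q = 2621 (q = -5 + 2626 = 2621)
d = 24
E(D) = -8/D
(q + 4665)/(E(-24) + 2953) = (2621 + 4665)/(-8/(-24) + 2953) = 7286/(-8*(-1/24) + 2953) = 7286/(⅓ + 2953) = 7286/(8860/3) = 7286*(3/8860) = 10929/4430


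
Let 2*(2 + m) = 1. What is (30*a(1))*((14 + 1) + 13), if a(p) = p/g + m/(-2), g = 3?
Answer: 910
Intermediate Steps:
m = -3/2 (m = -2 + (1/2)*1 = -2 + 1/2 = -3/2 ≈ -1.5000)
a(p) = 3/4 + p/3 (a(p) = p/3 - 3/2/(-2) = p*(1/3) - 3/2*(-1/2) = p/3 + 3/4 = 3/4 + p/3)
(30*a(1))*((14 + 1) + 13) = (30*(3/4 + (1/3)*1))*((14 + 1) + 13) = (30*(3/4 + 1/3))*(15 + 13) = (30*(13/12))*28 = (65/2)*28 = 910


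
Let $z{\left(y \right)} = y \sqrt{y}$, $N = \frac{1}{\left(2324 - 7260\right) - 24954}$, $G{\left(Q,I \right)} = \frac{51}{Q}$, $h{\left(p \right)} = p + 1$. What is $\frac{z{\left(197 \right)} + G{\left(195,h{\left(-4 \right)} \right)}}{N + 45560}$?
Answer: $\frac{101626}{17703249187} + \frac{5888330 \sqrt{197}}{1361788399} \approx 0.060696$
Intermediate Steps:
$h{\left(p \right)} = 1 + p$
$N = - \frac{1}{29890}$ ($N = \frac{1}{-4936 - 24954} = \frac{1}{-29890} = - \frac{1}{29890} \approx -3.3456 \cdot 10^{-5}$)
$z{\left(y \right)} = y^{\frac{3}{2}}$
$\frac{z{\left(197 \right)} + G{\left(195,h{\left(-4 \right)} \right)}}{N + 45560} = \frac{197^{\frac{3}{2}} + \frac{51}{195}}{- \frac{1}{29890} + 45560} = \frac{197 \sqrt{197} + 51 \cdot \frac{1}{195}}{\frac{1361788399}{29890}} = \left(197 \sqrt{197} + \frac{17}{65}\right) \frac{29890}{1361788399} = \left(\frac{17}{65} + 197 \sqrt{197}\right) \frac{29890}{1361788399} = \frac{101626}{17703249187} + \frac{5888330 \sqrt{197}}{1361788399}$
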